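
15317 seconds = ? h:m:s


4h 15m 17s

Hours: 15317 ÷ 3600 = 4 remainder 917
Minutes: 917 ÷ 60 = 15 remainder 17
Seconds: 17


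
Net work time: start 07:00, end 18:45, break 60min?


10h 45m (645 minutes)

Total time = (18×60+45) - (7×60+0)
= 1125 - 420 = 705 min
Minus break: 705 - 60 = 645 min
= 10h 45m


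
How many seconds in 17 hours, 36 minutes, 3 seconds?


63363 seconds

Hours: 17 × 3600 = 61200
Minutes: 36 × 60 = 2160
Seconds: 3
Total = 61200 + 2160 + 3 = 63363


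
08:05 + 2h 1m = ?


Start: 485 minutes from midnight
Add: 121 minutes
Total: 606 minutes
Hours: 606 ÷ 60 = 10 remainder 6

10:06


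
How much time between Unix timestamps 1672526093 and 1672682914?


156821 seconds (43.6 hours / 1.82 days)

Difference = 1672682914 - 1672526093 = 156821 seconds
In hours: 156821 / 3600 ≈ 43.6
In days: 156821 / 86400 ≈ 1.82


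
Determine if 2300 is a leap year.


Rules: divisible by 4 AND (not by 100 OR by 400)
2300 ÷ 4 = 575 exactly → divisible by 4
2300 ÷ 100 = 23 exactly → divisible by 100
2300 ÷ 400 = 5 remainder 300 → not divisible by 400
Divisible by 100 but not by 400 → not a leap year

No


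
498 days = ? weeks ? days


Weeks: 498 ÷ 7 = 71 remainder 1

71 weeks 1 days


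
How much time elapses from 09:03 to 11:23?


End time in minutes: 11×60 + 23 = 683
Start time in minutes: 9×60 + 3 = 543
Difference = 683 - 543 = 140 minutes
= 2 hours 20 minutes

2h 20m


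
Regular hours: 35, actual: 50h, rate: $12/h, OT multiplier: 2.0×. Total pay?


$780.00

Regular: 35h × $12 = $420.00
Overtime: 50 - 35 = 15h
OT pay: 15h × $12 × 2.0 = $360.00
Total = $420.00 + $360.00 = $780.00


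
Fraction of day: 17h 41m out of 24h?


0.7368 (73.68%)

Total minutes: 17×60 + 41 = 1061
Day = 24×60 = 1440 minutes
Fraction = 1061/1440 ≈ 0.7368
As a percentage: 1061/1440 × 100 ≈ 73.68%


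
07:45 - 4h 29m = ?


Start: 465 minutes from midnight
Subtract: 269 minutes
Remaining: 465 - 269 = 196
Hours: 3, Minutes: 16

03:16


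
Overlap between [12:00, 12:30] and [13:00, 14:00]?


0 minutes

Meeting A: 720-750 (in minutes from midnight)
Meeting B: 780-840
Overlap start = max(720, 780) = 780
Overlap end = min(750, 840) = 750
Overlap = max(0, 750 - 780) = 0 min


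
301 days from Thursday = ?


Start: Thursday (index 3)
(3 + 301) mod 7
= 304 mod 7
= 3
Index 3 → Thursday

Thursday


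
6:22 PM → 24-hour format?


18:22

Input: 6:22 PM
PM: 6 + 12 = 18


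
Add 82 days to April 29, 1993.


July 20, 1993

Start: April 29, 1993
Add 82 days
April 29 → May 1: 30 - 29 + 1 = 2 days (82 - 2 = 80 left)
May 1 → June 1: 31 - 1 + 1 = 31 days (80 - 31 = 49 left)
June 1 → July 1: 30 - 1 + 1 = 30 days (49 - 30 = 19 left)
July 1 + 19 = July 20, 1993


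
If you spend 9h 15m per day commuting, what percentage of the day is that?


38.5%

Time: 555 minutes
Day: 1440 minutes
Percentage = (555/1440) × 100 ≈ 38.5%


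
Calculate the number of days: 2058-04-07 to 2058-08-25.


140 days

From April 7, 2058 to August 25, 2058
Rest of April 2058: 30 - 7 = 23
Full months: May 31, June 30, July 31
Days into August 2058: 25
Total = 23 + 31 + 30 + 31 + 25 = 140 days


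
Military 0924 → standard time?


Hour: 9
9 < 12 → AM

9:24 AM


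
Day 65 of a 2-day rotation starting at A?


Shifts: A, B
Start: A (index 0)
Day 65: (0 + 65 - 1) mod 2
= 64 mod 2
= 0
Index 0 → shift A

Shift A


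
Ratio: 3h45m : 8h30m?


15:34 (0.44)

Duration 1: 225 minutes
Duration 2: 510 minutes
Ratio = 225:510
GCD = 15
Simplified = 15:34
As a decimal: 15/34 ≈ 0.44


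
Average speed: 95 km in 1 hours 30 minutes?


63.3 km/h

Distance: 95 km
Time: 1h 30m = 90 min = 90/60 = 3/2 hours
Speed = 95 ÷ (3/2) = 95 × 2 / 3 = 190/3 ≈ 63.3 km/h


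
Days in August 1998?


Month: August (month 8)
August has 31 days

31 days


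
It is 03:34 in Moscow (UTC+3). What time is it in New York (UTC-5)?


Time difference = UTC-5 - UTC+3 = -8 hours
New hour = (3 -8) mod 24
= -5 mod 24 = 19
Minutes unchanged → 19:34; -5 < 0 → previous day

19:34 (previous day)


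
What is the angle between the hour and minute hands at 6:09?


130.5°

Hour hand = 6×30 + 9×0.5 = 184.5°
Minute hand = 9×6 = 54°
Difference = |184.5 - 54| = 130.5°


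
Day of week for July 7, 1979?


Zeller's congruence:
q=7, m=7, k=79, j=19
h = (7 + ⌊13×8/5⌋ + 79 + ⌊79/4⌋ + ⌊19/4⌋ - 2×19) mod 7
= (7 + 20 + 79 + 19 + 4 - 38) mod 7
= 91 mod 7 = 0
h=0 → Saturday

Saturday


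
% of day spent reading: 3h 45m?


15.6%

Time: 225 minutes
Day: 1440 minutes
Percentage = (225/1440) × 100 ≈ 15.6%


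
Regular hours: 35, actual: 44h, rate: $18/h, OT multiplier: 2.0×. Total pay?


Regular: 35h × $18 = $630.00
Overtime: 44 - 35 = 9h
OT pay: 9h × $18 × 2.0 = $324.00
Total = $630.00 + $324.00 = $954.00

$954.00


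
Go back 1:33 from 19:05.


Start: 1145 minutes from midnight
Subtract: 93 minutes
Remaining: 1145 - 93 = 1052
Hours: 17, Minutes: 32

17:32


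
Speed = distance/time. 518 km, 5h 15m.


Distance: 518 km
Time: 5h 15m = 315 min = 315/60 = 21/4 hours
Speed = 518 ÷ (21/4) = 518 × 4 / 21 = 2072/21 ≈ 98.7 km/h

98.7 km/h


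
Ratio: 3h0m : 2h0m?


3:2 (1.50)

Duration 1: 180 minutes
Duration 2: 120 minutes
Ratio = 180:120
GCD = 60
Simplified = 3:2
As a decimal: 3/2 = 1.50


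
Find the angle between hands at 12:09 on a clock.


Hour hand (12 ≡ 0 on the dial): 0×30 + 9×0.5 = 4.5°
Minute hand = 9×6 = 54°
Difference = |4.5 - 54| = 49.5°

49.5°


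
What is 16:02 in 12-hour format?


4:02 PM

Hour: 16
16 - 12 = 4 → PM


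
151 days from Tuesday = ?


Start: Tuesday (index 1)
(1 + 151) mod 7
= 152 mod 7
= 5
Index 5 → Saturday

Saturday


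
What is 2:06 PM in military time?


Input: 2:06 PM
PM: 2 + 12 = 14

14:06


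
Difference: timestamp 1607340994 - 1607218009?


Difference = 1607340994 - 1607218009 = 122985 seconds
In hours: 122985 / 3600 ≈ 34.2
In days: 122985 / 86400 ≈ 1.42

122985 seconds (34.2 hours / 1.42 days)


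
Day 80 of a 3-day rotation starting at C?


Shifts: A, B, C
Start: C (index 2)
Day 80: (2 + 80 - 1) mod 3
= 81 mod 3
= 0
Index 0 → shift A

Shift A


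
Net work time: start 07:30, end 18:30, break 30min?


Total time = (18×60+30) - (7×60+30)
= 1110 - 450 = 660 min
Minus break: 660 - 30 = 630 min
= 10h 30m

10h 30m (630 minutes)


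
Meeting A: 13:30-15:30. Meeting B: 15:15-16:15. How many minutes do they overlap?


Meeting A: 810-930 (in minutes from midnight)
Meeting B: 915-975
Overlap start = max(810, 915) = 915
Overlap end = min(930, 975) = 930
Overlap = max(0, 930 - 915) = 15 min

15 minutes


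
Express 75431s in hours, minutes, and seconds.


Hours: 75431 ÷ 3600 = 20 remainder 3431
Minutes: 3431 ÷ 60 = 57 remainder 11
Seconds: 11

20h 57m 11s


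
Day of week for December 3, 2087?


Wednesday

Zeller's congruence:
q=3, m=12, k=87, j=20
h = (3 + ⌊13×13/5⌋ + 87 + ⌊87/4⌋ + ⌊20/4⌋ - 2×20) mod 7
= (3 + 33 + 87 + 21 + 5 - 40) mod 7
= 109 mod 7 = 4
h=4 → Wednesday


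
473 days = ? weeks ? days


67 weeks 4 days

Weeks: 473 ÷ 7 = 67 remainder 4


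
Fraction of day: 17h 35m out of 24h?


Total minutes: 17×60 + 35 = 1055
Day = 24×60 = 1440 minutes
Fraction = 1055/1440 ≈ 0.7326
As a percentage: 1055/1440 × 100 ≈ 73.26%

0.7326 (73.26%)


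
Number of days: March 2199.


31 days

Month: March (month 3)
March has 31 days


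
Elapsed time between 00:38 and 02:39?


2h 1m

End time in minutes: 2×60 + 39 = 159
Start time in minutes: 0×60 + 38 = 38
Difference = 159 - 38 = 121 minutes
= 2 hours 1 minutes


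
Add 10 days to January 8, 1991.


Start: January 8, 1991
Add 10 days
January 8 + 10 = January 18, 1991

January 18, 1991


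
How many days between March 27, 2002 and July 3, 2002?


From March 27, 2002 to July 3, 2002
Rest of March 2002: 31 - 27 = 4
Full months: April 30, May 31, June 30
Days into July 2002: 3
Total = 4 + 30 + 31 + 30 + 3 = 98 days

98 days


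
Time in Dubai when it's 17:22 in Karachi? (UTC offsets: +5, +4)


16:22

Time difference = UTC+4 - UTC+5 = -1 hours
New hour = (17 -1) mod 24
= 16 mod 24 = 16
Minutes unchanged → 16:22


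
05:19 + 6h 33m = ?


11:52

Start: 319 minutes from midnight
Add: 393 minutes
Total: 712 minutes
Hours: 712 ÷ 60 = 11 remainder 52


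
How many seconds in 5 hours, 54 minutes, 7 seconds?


21247 seconds

Hours: 5 × 3600 = 18000
Minutes: 54 × 60 = 3240
Seconds: 7
Total = 18000 + 3240 + 7 = 21247


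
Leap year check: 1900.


No

Rules: divisible by 4 AND (not by 100 OR by 400)
1900 ÷ 4 = 475 exactly → divisible by 4
1900 ÷ 100 = 19 exactly → divisible by 100
1900 ÷ 400 = 4 remainder 300 → not divisible by 400
Divisible by 100 but not by 400 → not a leap year


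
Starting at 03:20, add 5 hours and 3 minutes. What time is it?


08:23

Start: 200 minutes from midnight
Add: 303 minutes
Total: 503 minutes
Hours: 503 ÷ 60 = 8 remainder 23


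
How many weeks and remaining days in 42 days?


Weeks: 42 ÷ 7 = 6 remainder 0

6 weeks 0 days


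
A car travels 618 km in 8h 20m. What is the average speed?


Distance: 618 km
Time: 8h 20m = 500 min = 500/60 = 25/3 hours
Speed = 618 ÷ (25/3) = 618 × 3 / 25 = 1854/25 ≈ 74.2 km/h

74.2 km/h


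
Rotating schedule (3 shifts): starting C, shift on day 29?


Shifts: A, B, C
Start: C (index 2)
Day 29: (2 + 29 - 1) mod 3
= 30 mod 3
= 0
Index 0 → shift A

Shift A


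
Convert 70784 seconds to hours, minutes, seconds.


Hours: 70784 ÷ 3600 = 19 remainder 2384
Minutes: 2384 ÷ 60 = 39 remainder 44
Seconds: 44

19h 39m 44s


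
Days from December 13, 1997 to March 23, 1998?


From December 13, 1997 to March 23, 1998
Rest of December 1997: 31 - 13 = 18
Full months: January 31, February 1998 28
Days into March 1998: 23
Total = 18 + 31 + 28 + 23 = 100 days

100 days


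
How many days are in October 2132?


31 days

Month: October (month 10)
October has 31 days


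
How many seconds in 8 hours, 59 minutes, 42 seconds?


Hours: 8 × 3600 = 28800
Minutes: 59 × 60 = 3540
Seconds: 42
Total = 28800 + 3540 + 42 = 32382

32382 seconds


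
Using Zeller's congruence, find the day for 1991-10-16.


Wednesday

Zeller's congruence:
q=16, m=10, k=91, j=19
h = (16 + ⌊13×11/5⌋ + 91 + ⌊91/4⌋ + ⌊19/4⌋ - 2×19) mod 7
= (16 + 28 + 91 + 22 + 4 - 38) mod 7
= 123 mod 7 = 4
h=4 → Wednesday


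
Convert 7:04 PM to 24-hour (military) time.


19:04

Input: 7:04 PM
PM: 7 + 12 = 19


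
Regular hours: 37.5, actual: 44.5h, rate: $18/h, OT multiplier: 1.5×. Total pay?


$864.00

Regular: 37.5h × $18 = $675.00
Overtime: 44.5 - 37.5 = 7.0h
OT pay: 7.0h × $18 × 1.5 = $189.00
Total = $675.00 + $189.00 = $864.00


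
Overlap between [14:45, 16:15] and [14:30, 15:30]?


Meeting A: 885-975 (in minutes from midnight)
Meeting B: 870-930
Overlap start = max(885, 870) = 885
Overlap end = min(975, 930) = 930
Overlap = max(0, 930 - 885) = 45 min

45 minutes


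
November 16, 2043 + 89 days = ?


Start: November 16, 2043
Add 89 days
November 16 → December 1: 30 - 16 + 1 = 15 days (89 - 15 = 74 left)
December 1 → January 1: 31 - 1 + 1 = 31 days (74 - 31 = 43 left)
January 1 → February 1: 31 - 1 + 1 = 31 days (43 - 31 = 12 left)
February 1 + 12 = February 13, 2044

February 13, 2044


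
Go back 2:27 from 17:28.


15:01

Start: 1048 minutes from midnight
Subtract: 147 minutes
Remaining: 1048 - 147 = 901
Hours: 15, Minutes: 1


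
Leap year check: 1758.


No

Rules: divisible by 4 AND (not by 100 OR by 400)
1758 ÷ 4 = 439 remainder 2 → not divisible by 4
Not divisible by 4 → not a leap year


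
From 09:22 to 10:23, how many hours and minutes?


End time in minutes: 10×60 + 23 = 623
Start time in minutes: 9×60 + 22 = 562
Difference = 623 - 562 = 61 minutes
= 1 hours 1 minutes

1h 1m


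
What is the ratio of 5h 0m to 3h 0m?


Duration 1: 300 minutes
Duration 2: 180 minutes
Ratio = 300:180
GCD = 60
Simplified = 5:3
As a decimal: 5/3 ≈ 1.67

5:3 (1.67)


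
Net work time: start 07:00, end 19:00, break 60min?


Total time = (19×60+0) - (7×60+0)
= 1140 - 420 = 720 min
Minus break: 720 - 60 = 660 min
= 11h 0m

11h 0m (660 minutes)


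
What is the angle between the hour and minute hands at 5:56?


Hour hand = 5×30 + 56×0.5 = 178.0°
Minute hand = 56×6 = 336°
Difference = |178.0 - 336| = 158.0°

158.0°


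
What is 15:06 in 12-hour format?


3:06 PM

Hour: 15
15 - 12 = 3 → PM


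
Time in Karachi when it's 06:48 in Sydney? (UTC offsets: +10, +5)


Time difference = UTC+5 - UTC+10 = -5 hours
New hour = (6 -5) mod 24
= 1 mod 24 = 1
Minutes unchanged → 01:48

01:48


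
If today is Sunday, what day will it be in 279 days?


Start: Sunday (index 6)
(6 + 279) mod 7
= 285 mod 7
= 5
Index 5 → Saturday

Saturday


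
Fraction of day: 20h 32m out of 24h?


0.8556 (85.56%)

Total minutes: 20×60 + 32 = 1232
Day = 24×60 = 1440 minutes
Fraction = 1232/1440 ≈ 0.8556
As a percentage: 1232/1440 × 100 ≈ 85.56%


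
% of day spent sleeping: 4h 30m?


Time: 270 minutes
Day: 1440 minutes
Percentage = (270/1440) × 100 ≈ 18.8%

18.8%


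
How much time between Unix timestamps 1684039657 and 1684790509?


750852 seconds (208.6 hours / 8.69 days)

Difference = 1684790509 - 1684039657 = 750852 seconds
In hours: 750852 / 3600 ≈ 208.6
In days: 750852 / 86400 ≈ 8.69


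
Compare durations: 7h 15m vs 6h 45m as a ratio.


Duration 1: 435 minutes
Duration 2: 405 minutes
Ratio = 435:405
GCD = 15
Simplified = 29:27
As a decimal: 29/27 ≈ 1.07

29:27 (1.07)


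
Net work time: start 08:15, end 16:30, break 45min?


7h 30m (450 minutes)

Total time = (16×60+30) - (8×60+15)
= 990 - 495 = 495 min
Minus break: 495 - 45 = 450 min
= 7h 30m


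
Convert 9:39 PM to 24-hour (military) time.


21:39

Input: 9:39 PM
PM: 9 + 12 = 21


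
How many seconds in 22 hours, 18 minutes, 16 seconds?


Hours: 22 × 3600 = 79200
Minutes: 18 × 60 = 1080
Seconds: 16
Total = 79200 + 1080 + 16 = 80296

80296 seconds


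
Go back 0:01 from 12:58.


Start: 778 minutes from midnight
Subtract: 1 minutes
Remaining: 778 - 1 = 777
Hours: 12, Minutes: 57

12:57


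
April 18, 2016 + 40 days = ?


Start: April 18, 2016
Add 40 days
April 18 → May 1: 30 - 18 + 1 = 13 days (40 - 13 = 27 left)
May 1 + 27 = May 28, 2016

May 28, 2016


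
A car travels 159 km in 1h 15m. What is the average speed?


127.2 km/h

Distance: 159 km
Time: 1h 15m = 75 min = 75/60 = 5/4 hours
Speed = 159 ÷ (5/4) = 159 × 4 / 5 = 636/5 = 127.2 km/h


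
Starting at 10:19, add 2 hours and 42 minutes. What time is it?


13:01

Start: 619 minutes from midnight
Add: 162 minutes
Total: 781 minutes
Hours: 781 ÷ 60 = 13 remainder 1


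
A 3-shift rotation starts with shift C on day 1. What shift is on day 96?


Shift B

Shifts: A, B, C
Start: C (index 2)
Day 96: (2 + 96 - 1) mod 3
= 97 mod 3
= 1
Index 1 → shift B


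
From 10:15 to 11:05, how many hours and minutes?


0h 50m

End time in minutes: 11×60 + 5 = 665
Start time in minutes: 10×60 + 15 = 615
Difference = 665 - 615 = 50 minutes
= 0 hours 50 minutes


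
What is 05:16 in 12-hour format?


Hour: 5
5 < 12 → AM

5:16 AM


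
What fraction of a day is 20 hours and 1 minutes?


0.8340 (83.40%)

Total minutes: 20×60 + 1 = 1201
Day = 24×60 = 1440 minutes
Fraction = 1201/1440 ≈ 0.8340
As a percentage: 1201/1440 × 100 ≈ 83.40%


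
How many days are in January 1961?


31 days

Month: January (month 1)
January has 31 days


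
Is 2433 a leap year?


No

Rules: divisible by 4 AND (not by 100 OR by 400)
2433 ÷ 4 = 608 remainder 1 → not divisible by 4
Not divisible by 4 → not a leap year


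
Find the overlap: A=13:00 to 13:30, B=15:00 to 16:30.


0 minutes

Meeting A: 780-810 (in minutes from midnight)
Meeting B: 900-990
Overlap start = max(780, 900) = 900
Overlap end = min(810, 990) = 810
Overlap = max(0, 810 - 900) = 0 min


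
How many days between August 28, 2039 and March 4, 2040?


From August 28, 2039 to March 4, 2040
Rest of August 2039: 31 - 28 = 3
Full months: September 30, October 31, November 30, December 31, January 31, February 2040 29
Days into March 2040: 4
Total = 3 + 30 + 31 + 30 + 31 + 31 + 29 + 4 = 189 days

189 days


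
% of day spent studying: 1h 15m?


Time: 75 minutes
Day: 1440 minutes
Percentage = (75/1440) × 100 ≈ 5.2%

5.2%


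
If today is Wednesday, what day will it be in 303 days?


Start: Wednesday (index 2)
(2 + 303) mod 7
= 305 mod 7
= 4
Index 4 → Friday

Friday


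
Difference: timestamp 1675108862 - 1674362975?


Difference = 1675108862 - 1674362975 = 745887 seconds
In hours: 745887 / 3600 ≈ 207.2
In days: 745887 / 86400 ≈ 8.63

745887 seconds (207.2 hours / 8.63 days)


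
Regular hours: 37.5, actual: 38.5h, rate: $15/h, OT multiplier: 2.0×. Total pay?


Regular: 37.5h × $15 = $562.50
Overtime: 38.5 - 37.5 = 1.0h
OT pay: 1.0h × $15 × 2.0 = $30.00
Total = $562.50 + $30.00 = $592.50

$592.50


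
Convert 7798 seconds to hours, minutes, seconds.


Hours: 7798 ÷ 3600 = 2 remainder 598
Minutes: 598 ÷ 60 = 9 remainder 58
Seconds: 58

2h 9m 58s


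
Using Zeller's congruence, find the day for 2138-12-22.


Monday

Zeller's congruence:
q=22, m=12, k=38, j=21
h = (22 + ⌊13×13/5⌋ + 38 + ⌊38/4⌋ + ⌊21/4⌋ - 2×21) mod 7
= (22 + 33 + 38 + 9 + 5 - 42) mod 7
= 65 mod 7 = 2
h=2 → Monday


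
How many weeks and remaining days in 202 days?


Weeks: 202 ÷ 7 = 28 remainder 6

28 weeks 6 days


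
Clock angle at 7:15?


127.5°

Hour hand = 7×30 + 15×0.5 = 217.5°
Minute hand = 15×6 = 90°
Difference = |217.5 - 90| = 127.5°


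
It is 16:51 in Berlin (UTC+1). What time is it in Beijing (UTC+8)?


23:51

Time difference = UTC+8 - UTC+1 = +7 hours
New hour = (16 + 7) mod 24
= 23 mod 24 = 23
Minutes unchanged → 23:51


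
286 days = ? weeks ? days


40 weeks 6 days

Weeks: 286 ÷ 7 = 40 remainder 6


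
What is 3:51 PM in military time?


15:51

Input: 3:51 PM
PM: 3 + 12 = 15


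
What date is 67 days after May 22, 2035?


July 28, 2035

Start: May 22, 2035
Add 67 days
May 22 → June 1: 31 - 22 + 1 = 10 days (67 - 10 = 57 left)
June 1 → July 1: 30 - 1 + 1 = 30 days (57 - 30 = 27 left)
July 1 + 27 = July 28, 2035


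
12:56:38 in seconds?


46598 seconds

Hours: 12 × 3600 = 43200
Minutes: 56 × 60 = 3360
Seconds: 38
Total = 43200 + 3360 + 38 = 46598


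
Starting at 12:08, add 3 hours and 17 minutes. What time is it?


15:25

Start: 728 minutes from midnight
Add: 197 minutes
Total: 925 minutes
Hours: 925 ÷ 60 = 15 remainder 25


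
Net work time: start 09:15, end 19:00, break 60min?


8h 45m (525 minutes)

Total time = (19×60+0) - (9×60+15)
= 1140 - 555 = 585 min
Minus break: 585 - 60 = 525 min
= 8h 45m


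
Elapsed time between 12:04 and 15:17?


End time in minutes: 15×60 + 17 = 917
Start time in minutes: 12×60 + 4 = 724
Difference = 917 - 724 = 193 minutes
= 3 hours 13 minutes

3h 13m


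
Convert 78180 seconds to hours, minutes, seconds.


Hours: 78180 ÷ 3600 = 21 remainder 2580
Minutes: 2580 ÷ 60 = 43 remainder 0
Seconds: 0

21h 43m 0s


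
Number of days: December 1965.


31 days

Month: December (month 12)
December has 31 days


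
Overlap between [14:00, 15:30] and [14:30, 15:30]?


60 minutes

Meeting A: 840-930 (in minutes from midnight)
Meeting B: 870-930
Overlap start = max(840, 870) = 870
Overlap end = min(930, 930) = 930
Overlap = max(0, 930 - 870) = 60 min


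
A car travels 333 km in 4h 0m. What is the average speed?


83.3 km/h

Distance: 333 km
Time: 4 hours
Speed = 333 / 4 ≈ 83.3 km/h


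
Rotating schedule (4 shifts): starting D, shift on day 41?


Shift D

Shifts: A, B, C, D
Start: D (index 3)
Day 41: (3 + 41 - 1) mod 4
= 43 mod 4
= 3
Index 3 → shift D


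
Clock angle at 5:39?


64.5°

Hour hand = 5×30 + 39×0.5 = 169.5°
Minute hand = 39×6 = 234°
Difference = |169.5 - 234| = 64.5°


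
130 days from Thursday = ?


Start: Thursday (index 3)
(3 + 130) mod 7
= 133 mod 7
= 0
Index 0 → Monday

Monday


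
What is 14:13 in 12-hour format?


2:13 PM

Hour: 14
14 - 12 = 2 → PM


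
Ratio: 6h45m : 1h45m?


Duration 1: 405 minutes
Duration 2: 105 minutes
Ratio = 405:105
GCD = 15
Simplified = 27:7
As a decimal: 27/7 ≈ 3.86

27:7 (3.86)


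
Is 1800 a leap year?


Rules: divisible by 4 AND (not by 100 OR by 400)
1800 ÷ 4 = 450 exactly → divisible by 4
1800 ÷ 100 = 18 exactly → divisible by 100
1800 ÷ 400 = 4 remainder 200 → not divisible by 400
Divisible by 100 but not by 400 → not a leap year

No


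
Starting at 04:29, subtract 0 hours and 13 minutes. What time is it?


Start: 269 minutes from midnight
Subtract: 13 minutes
Remaining: 269 - 13 = 256
Hours: 4, Minutes: 16

04:16


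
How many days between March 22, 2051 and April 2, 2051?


From March 22, 2051 to April 2, 2051
Rest of March 2051: 31 - 22 = 9
Days into April 2051: 2
Total = 9 + 2 = 11 days

11 days


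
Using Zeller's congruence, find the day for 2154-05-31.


Zeller's congruence:
q=31, m=5, k=54, j=21
h = (31 + ⌊13×6/5⌋ + 54 + ⌊54/4⌋ + ⌊21/4⌋ - 2×21) mod 7
= (31 + 15 + 54 + 13 + 5 - 42) mod 7
= 76 mod 7 = 6
h=6 → Friday

Friday


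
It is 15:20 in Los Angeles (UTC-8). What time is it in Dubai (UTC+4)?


Time difference = UTC+4 - UTC-8 = +12 hours
New hour = (15 + 12) mod 24
= 27 mod 24 = 3
Minutes unchanged → 03:20; 27 ≥ 24 → next day

03:20 (next day)


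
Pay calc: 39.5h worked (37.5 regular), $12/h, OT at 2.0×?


$498.00

Regular: 37.5h × $12 = $450.00
Overtime: 39.5 - 37.5 = 2.0h
OT pay: 2.0h × $12 × 2.0 = $48.00
Total = $450.00 + $48.00 = $498.00


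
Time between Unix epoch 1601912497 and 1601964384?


51887 seconds (14.4 hours / 0.60 days)

Difference = 1601964384 - 1601912497 = 51887 seconds
In hours: 51887 / 3600 ≈ 14.4
In days: 51887 / 86400 ≈ 0.60


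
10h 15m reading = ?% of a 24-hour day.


42.7%

Time: 615 minutes
Day: 1440 minutes
Percentage = (615/1440) × 100 ≈ 42.7%


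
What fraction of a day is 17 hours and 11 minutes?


0.7160 (71.60%)

Total minutes: 17×60 + 11 = 1031
Day = 24×60 = 1440 minutes
Fraction = 1031/1440 ≈ 0.7160
As a percentage: 1031/1440 × 100 ≈ 71.60%


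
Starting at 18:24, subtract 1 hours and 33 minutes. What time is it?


16:51

Start: 1104 minutes from midnight
Subtract: 93 minutes
Remaining: 1104 - 93 = 1011
Hours: 16, Minutes: 51


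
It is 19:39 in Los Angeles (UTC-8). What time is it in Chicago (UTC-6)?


21:39

Time difference = UTC-6 - UTC-8 = +2 hours
New hour = (19 + 2) mod 24
= 21 mod 24 = 21
Minutes unchanged → 21:39


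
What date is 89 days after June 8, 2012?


Start: June 8, 2012
Add 89 days
June 8 → July 1: 30 - 8 + 1 = 23 days (89 - 23 = 66 left)
July 1 → August 1: 31 - 1 + 1 = 31 days (66 - 31 = 35 left)
August 1 → September 1: 31 - 1 + 1 = 31 days (35 - 31 = 4 left)
September 1 + 4 = September 5, 2012

September 5, 2012


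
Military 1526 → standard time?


3:26 PM

Hour: 15
15 - 12 = 3 → PM


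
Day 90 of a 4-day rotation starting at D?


Shifts: A, B, C, D
Start: D (index 3)
Day 90: (3 + 90 - 1) mod 4
= 92 mod 4
= 0
Index 0 → shift A

Shift A


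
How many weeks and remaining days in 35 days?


5 weeks 0 days

Weeks: 35 ÷ 7 = 5 remainder 0


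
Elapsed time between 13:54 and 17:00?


End time in minutes: 17×60 + 0 = 1020
Start time in minutes: 13×60 + 54 = 834
Difference = 1020 - 834 = 186 minutes
= 3 hours 6 minutes

3h 6m


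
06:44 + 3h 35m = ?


10:19

Start: 404 minutes from midnight
Add: 215 minutes
Total: 619 minutes
Hours: 619 ÷ 60 = 10 remainder 19


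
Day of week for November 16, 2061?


Zeller's congruence:
q=16, m=11, k=61, j=20
h = (16 + ⌊13×12/5⌋ + 61 + ⌊61/4⌋ + ⌊20/4⌋ - 2×20) mod 7
= (16 + 31 + 61 + 15 + 5 - 40) mod 7
= 88 mod 7 = 4
h=4 → Wednesday

Wednesday


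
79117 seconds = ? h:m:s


21h 58m 37s

Hours: 79117 ÷ 3600 = 21 remainder 3517
Minutes: 3517 ÷ 60 = 58 remainder 37
Seconds: 37


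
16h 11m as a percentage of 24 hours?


0.6743 (67.43%)

Total minutes: 16×60 + 11 = 971
Day = 24×60 = 1440 minutes
Fraction = 971/1440 ≈ 0.6743
As a percentage: 971/1440 × 100 ≈ 67.43%


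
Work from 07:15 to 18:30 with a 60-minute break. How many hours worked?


10h 15m (615 minutes)

Total time = (18×60+30) - (7×60+15)
= 1110 - 435 = 675 min
Minus break: 675 - 60 = 615 min
= 10h 15m


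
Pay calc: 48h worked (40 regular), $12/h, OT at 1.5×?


$624.00

Regular: 40h × $12 = $480.00
Overtime: 48 - 40 = 8h
OT pay: 8h × $12 × 1.5 = $144.00
Total = $480.00 + $144.00 = $624.00


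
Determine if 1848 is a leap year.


Yes

Rules: divisible by 4 AND (not by 100 OR by 400)
1848 ÷ 4 = 462 exactly → divisible by 4
1848 ÷ 100 = 18 remainder 48 → not divisible by 100
Divisible by 4 but not by 100 → leap year


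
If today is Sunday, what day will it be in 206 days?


Start: Sunday (index 6)
(6 + 206) mod 7
= 212 mod 7
= 2
Index 2 → Wednesday

Wednesday


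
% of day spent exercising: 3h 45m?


15.6%

Time: 225 minutes
Day: 1440 minutes
Percentage = (225/1440) × 100 ≈ 15.6%


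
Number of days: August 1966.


Month: August (month 8)
August has 31 days

31 days


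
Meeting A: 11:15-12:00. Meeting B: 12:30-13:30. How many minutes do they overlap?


Meeting A: 675-720 (in minutes from midnight)
Meeting B: 750-810
Overlap start = max(675, 750) = 750
Overlap end = min(720, 810) = 720
Overlap = max(0, 720 - 750) = 0 min

0 minutes


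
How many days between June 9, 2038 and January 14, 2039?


From June 9, 2038 to January 14, 2039
Rest of June 2038: 30 - 9 = 21
Full months: July 31, August 31, September 30, October 31, November 30, December 31
Days into January 2039: 14
Total = 21 + 31 + 31 + 30 + 31 + 30 + 31 + 14 = 219 days

219 days


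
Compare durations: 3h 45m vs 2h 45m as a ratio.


Duration 1: 225 minutes
Duration 2: 165 minutes
Ratio = 225:165
GCD = 15
Simplified = 15:11
As a decimal: 15/11 ≈ 1.36

15:11 (1.36)


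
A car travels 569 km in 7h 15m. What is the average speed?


Distance: 569 km
Time: 7h 15m = 435 min = 435/60 = 29/4 hours
Speed = 569 ÷ (29/4) = 569 × 4 / 29 = 2276/29 ≈ 78.5 km/h

78.5 km/h


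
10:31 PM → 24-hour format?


22:31

Input: 10:31 PM
PM: 10 + 12 = 22


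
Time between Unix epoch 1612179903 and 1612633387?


453484 seconds (126.0 hours / 5.25 days)

Difference = 1612633387 - 1612179903 = 453484 seconds
In hours: 453484 / 3600 ≈ 126.0
In days: 453484 / 86400 ≈ 5.25


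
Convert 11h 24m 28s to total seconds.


41068 seconds

Hours: 11 × 3600 = 39600
Minutes: 24 × 60 = 1440
Seconds: 28
Total = 39600 + 1440 + 28 = 41068


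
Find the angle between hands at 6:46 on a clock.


Hour hand = 6×30 + 46×0.5 = 203.0°
Minute hand = 46×6 = 276°
Difference = |203.0 - 276| = 73.0°

73.0°


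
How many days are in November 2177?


30 days

Month: November (month 11)
November has 30 days


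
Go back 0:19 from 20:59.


Start: 1259 minutes from midnight
Subtract: 19 minutes
Remaining: 1259 - 19 = 1240
Hours: 20, Minutes: 40

20:40


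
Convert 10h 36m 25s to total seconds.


38185 seconds

Hours: 10 × 3600 = 36000
Minutes: 36 × 60 = 2160
Seconds: 25
Total = 36000 + 2160 + 25 = 38185


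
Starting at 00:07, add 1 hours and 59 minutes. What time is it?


Start: 7 minutes from midnight
Add: 119 minutes
Total: 126 minutes
Hours: 126 ÷ 60 = 2 remainder 6

02:06


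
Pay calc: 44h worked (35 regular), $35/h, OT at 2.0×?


$1855.00

Regular: 35h × $35 = $1225.00
Overtime: 44 - 35 = 9h
OT pay: 9h × $35 × 2.0 = $630.00
Total = $1225.00 + $630.00 = $1855.00


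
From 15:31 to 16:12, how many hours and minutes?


0h 41m

End time in minutes: 16×60 + 12 = 972
Start time in minutes: 15×60 + 31 = 931
Difference = 972 - 931 = 41 minutes
= 0 hours 41 minutes


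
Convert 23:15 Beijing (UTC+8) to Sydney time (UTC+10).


Time difference = UTC+10 - UTC+8 = +2 hours
New hour = (23 + 2) mod 24
= 25 mod 24 = 1
Minutes unchanged → 01:15; 25 ≥ 24 → next day

01:15 (next day)


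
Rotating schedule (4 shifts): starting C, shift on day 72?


Shift B

Shifts: A, B, C, D
Start: C (index 2)
Day 72: (2 + 72 - 1) mod 4
= 73 mod 4
= 1
Index 1 → shift B


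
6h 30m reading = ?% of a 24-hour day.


27.1%

Time: 390 minutes
Day: 1440 minutes
Percentage = (390/1440) × 100 ≈ 27.1%


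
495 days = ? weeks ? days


Weeks: 495 ÷ 7 = 70 remainder 5

70 weeks 5 days


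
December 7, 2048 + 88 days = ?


March 5, 2049

Start: December 7, 2048
Add 88 days
December 7 → January 1: 31 - 7 + 1 = 25 days (88 - 25 = 63 left)
January 1 → February 1: 31 - 1 + 1 = 31 days (63 - 31 = 32 left)
February 1 → March 1: 28 - 1 + 1 = 28 days (32 - 28 = 4 left)
March 1 + 4 = March 5, 2049


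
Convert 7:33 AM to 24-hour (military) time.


07:33

Input: 7:33 AM
AM hour stays: 7


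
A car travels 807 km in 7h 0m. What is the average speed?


Distance: 807 km
Time: 7 hours
Speed = 807 / 7 ≈ 115.3 km/h

115.3 km/h


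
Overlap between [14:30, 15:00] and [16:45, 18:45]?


0 minutes

Meeting A: 870-900 (in minutes from midnight)
Meeting B: 1005-1125
Overlap start = max(870, 1005) = 1005
Overlap end = min(900, 1125) = 900
Overlap = max(0, 900 - 1005) = 0 min


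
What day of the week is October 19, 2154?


Saturday

Zeller's congruence:
q=19, m=10, k=54, j=21
h = (19 + ⌊13×11/5⌋ + 54 + ⌊54/4⌋ + ⌊21/4⌋ - 2×21) mod 7
= (19 + 28 + 54 + 13 + 5 - 42) mod 7
= 77 mod 7 = 0
h=0 → Saturday


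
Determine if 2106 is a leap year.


Rules: divisible by 4 AND (not by 100 OR by 400)
2106 ÷ 4 = 526 remainder 2 → not divisible by 4
Not divisible by 4 → not a leap year

No


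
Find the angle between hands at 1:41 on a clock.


Hour hand = 1×30 + 41×0.5 = 50.5°
Minute hand = 41×6 = 246°
Difference = |50.5 - 246| = 195.5°
Since > 180°: 360 - 195.5 = 164.5°

164.5°


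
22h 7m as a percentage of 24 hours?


Total minutes: 22×60 + 7 = 1327
Day = 24×60 = 1440 minutes
Fraction = 1327/1440 ≈ 0.9215
As a percentage: 1327/1440 × 100 ≈ 92.15%

0.9215 (92.15%)


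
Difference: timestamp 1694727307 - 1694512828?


Difference = 1694727307 - 1694512828 = 214479 seconds
In hours: 214479 / 3600 ≈ 59.6
In days: 214479 / 86400 ≈ 2.48

214479 seconds (59.6 hours / 2.48 days)


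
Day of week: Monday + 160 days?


Start: Monday (index 0)
(0 + 160) mod 7
= 160 mod 7
= 6
Index 6 → Sunday

Sunday


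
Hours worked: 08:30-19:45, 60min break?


10h 15m (615 minutes)

Total time = (19×60+45) - (8×60+30)
= 1185 - 510 = 675 min
Minus break: 675 - 60 = 615 min
= 10h 15m


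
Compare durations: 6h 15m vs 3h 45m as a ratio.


5:3 (1.67)

Duration 1: 375 minutes
Duration 2: 225 minutes
Ratio = 375:225
GCD = 75
Simplified = 5:3
As a decimal: 5/3 ≈ 1.67


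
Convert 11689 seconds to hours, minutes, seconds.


Hours: 11689 ÷ 3600 = 3 remainder 889
Minutes: 889 ÷ 60 = 14 remainder 49
Seconds: 49

3h 14m 49s


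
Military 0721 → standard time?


Hour: 7
7 < 12 → AM

7:21 AM


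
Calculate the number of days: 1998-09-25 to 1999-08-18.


From September 25, 1998 to August 18, 1999
Rest of September 1998: 30 - 25 = 5
Full months: October 31, November 30, December 31, January 31, February 1999 28, March 31, April 30, May 31, June 30, July 31
Days into August 1999: 18
Total = 5 + 31 + 30 + 31 + 31 + 28 + 31 + 30 + 31 + 30 + 31 + 18 = 327 days

327 days


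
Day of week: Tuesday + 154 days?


Start: Tuesday (index 1)
(1 + 154) mod 7
= 155 mod 7
= 1
Index 1 → Tuesday

Tuesday


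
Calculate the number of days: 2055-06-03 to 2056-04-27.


From June 3, 2055 to April 27, 2056
Rest of June 2055: 30 - 3 = 27
Full months: July 31, August 31, September 30, October 31, November 30, December 31, January 31, February 2056 29, March 31
Days into April 2056: 27
Total = 27 + 31 + 31 + 30 + 31 + 30 + 31 + 31 + 29 + 31 + 27 = 329 days

329 days


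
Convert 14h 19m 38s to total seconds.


Hours: 14 × 3600 = 50400
Minutes: 19 × 60 = 1140
Seconds: 38
Total = 50400 + 1140 + 38 = 51578

51578 seconds


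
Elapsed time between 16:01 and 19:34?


End time in minutes: 19×60 + 34 = 1174
Start time in minutes: 16×60 + 1 = 961
Difference = 1174 - 961 = 213 minutes
= 3 hours 33 minutes

3h 33m


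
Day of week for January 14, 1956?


Saturday

Zeller's congruence:
q=14, m=13, k=55, j=19
h = (14 + ⌊13×14/5⌋ + 55 + ⌊55/4⌋ + ⌊19/4⌋ - 2×19) mod 7
= (14 + 36 + 55 + 13 + 4 - 38) mod 7
= 84 mod 7 = 0
h=0 → Saturday


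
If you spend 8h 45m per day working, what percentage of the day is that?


Time: 525 minutes
Day: 1440 minutes
Percentage = (525/1440) × 100 ≈ 36.5%

36.5%


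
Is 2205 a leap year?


No

Rules: divisible by 4 AND (not by 100 OR by 400)
2205 ÷ 4 = 551 remainder 1 → not divisible by 4
Not divisible by 4 → not a leap year


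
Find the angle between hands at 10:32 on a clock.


124.0°

Hour hand = 10×30 + 32×0.5 = 316.0°
Minute hand = 32×6 = 192°
Difference = |316.0 - 192| = 124.0°


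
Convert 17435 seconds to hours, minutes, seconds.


4h 50m 35s

Hours: 17435 ÷ 3600 = 4 remainder 3035
Minutes: 3035 ÷ 60 = 50 remainder 35
Seconds: 35


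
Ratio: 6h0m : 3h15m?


Duration 1: 360 minutes
Duration 2: 195 minutes
Ratio = 360:195
GCD = 15
Simplified = 24:13
As a decimal: 24/13 ≈ 1.85

24:13 (1.85)


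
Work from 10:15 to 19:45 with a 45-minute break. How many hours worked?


8h 45m (525 minutes)

Total time = (19×60+45) - (10×60+15)
= 1185 - 615 = 570 min
Minus break: 570 - 45 = 525 min
= 8h 45m


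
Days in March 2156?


31 days

Month: March (month 3)
March has 31 days


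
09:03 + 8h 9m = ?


17:12

Start: 543 minutes from midnight
Add: 489 minutes
Total: 1032 minutes
Hours: 1032 ÷ 60 = 17 remainder 12


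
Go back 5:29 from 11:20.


Start: 680 minutes from midnight
Subtract: 329 minutes
Remaining: 680 - 329 = 351
Hours: 5, Minutes: 51

05:51


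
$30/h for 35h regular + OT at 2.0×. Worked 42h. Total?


$1470.00

Regular: 35h × $30 = $1050.00
Overtime: 42 - 35 = 7h
OT pay: 7h × $30 × 2.0 = $420.00
Total = $1050.00 + $420.00 = $1470.00


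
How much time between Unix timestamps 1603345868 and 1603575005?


229137 seconds (63.6 hours / 2.65 days)

Difference = 1603575005 - 1603345868 = 229137 seconds
In hours: 229137 / 3600 ≈ 63.6
In days: 229137 / 86400 ≈ 2.65


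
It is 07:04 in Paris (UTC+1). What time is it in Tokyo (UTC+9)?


Time difference = UTC+9 - UTC+1 = +8 hours
New hour = (7 + 8) mod 24
= 15 mod 24 = 15
Minutes unchanged → 15:04

15:04


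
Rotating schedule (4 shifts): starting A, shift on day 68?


Shifts: A, B, C, D
Start: A (index 0)
Day 68: (0 + 68 - 1) mod 4
= 67 mod 4
= 3
Index 3 → shift D

Shift D


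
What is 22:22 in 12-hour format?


Hour: 22
22 - 12 = 10 → PM

10:22 PM


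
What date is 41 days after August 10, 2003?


September 20, 2003

Start: August 10, 2003
Add 41 days
August 10 → September 1: 31 - 10 + 1 = 22 days (41 - 22 = 19 left)
September 1 + 19 = September 20, 2003


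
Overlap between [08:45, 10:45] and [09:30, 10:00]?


30 minutes

Meeting A: 525-645 (in minutes from midnight)
Meeting B: 570-600
Overlap start = max(525, 570) = 570
Overlap end = min(645, 600) = 600
Overlap = max(0, 600 - 570) = 30 min


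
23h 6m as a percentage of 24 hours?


0.9625 (96.25%)

Total minutes: 23×60 + 6 = 1386
Day = 24×60 = 1440 minutes
Fraction = 1386/1440 = 0.9625
As a percentage: 1386/1440 × 100 = 96.25%


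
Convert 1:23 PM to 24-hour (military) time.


13:23

Input: 1:23 PM
PM: 1 + 12 = 13


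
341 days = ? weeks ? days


48 weeks 5 days

Weeks: 341 ÷ 7 = 48 remainder 5


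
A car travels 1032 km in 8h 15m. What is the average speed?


Distance: 1032 km
Time: 8h 15m = 495 min = 495/60 = 33/4 hours
Speed = 1032 ÷ (33/4) = 1032 × 4 / 33 = 4128/33 ≈ 125.1 km/h

125.1 km/h


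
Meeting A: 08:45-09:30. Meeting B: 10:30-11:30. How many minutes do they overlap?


Meeting A: 525-570 (in minutes from midnight)
Meeting B: 630-690
Overlap start = max(525, 630) = 630
Overlap end = min(570, 690) = 570
Overlap = max(0, 570 - 630) = 0 min

0 minutes


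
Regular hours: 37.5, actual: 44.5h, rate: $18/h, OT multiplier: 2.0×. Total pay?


$927.00

Regular: 37.5h × $18 = $675.00
Overtime: 44.5 - 37.5 = 7.0h
OT pay: 7.0h × $18 × 2.0 = $252.00
Total = $675.00 + $252.00 = $927.00


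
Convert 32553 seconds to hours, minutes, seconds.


9h 2m 33s

Hours: 32553 ÷ 3600 = 9 remainder 153
Minutes: 153 ÷ 60 = 2 remainder 33
Seconds: 33


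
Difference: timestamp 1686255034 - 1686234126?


Difference = 1686255034 - 1686234126 = 20908 seconds
In hours: 20908 / 3600 ≈ 5.8
In days: 20908 / 86400 ≈ 0.24

20908 seconds (5.8 hours / 0.24 days)


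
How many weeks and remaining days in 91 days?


Weeks: 91 ÷ 7 = 13 remainder 0

13 weeks 0 days


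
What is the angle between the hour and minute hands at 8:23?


113.5°

Hour hand = 8×30 + 23×0.5 = 251.5°
Minute hand = 23×6 = 138°
Difference = |251.5 - 138| = 113.5°


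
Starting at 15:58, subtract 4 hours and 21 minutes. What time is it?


11:37

Start: 958 minutes from midnight
Subtract: 261 minutes
Remaining: 958 - 261 = 697
Hours: 11, Minutes: 37


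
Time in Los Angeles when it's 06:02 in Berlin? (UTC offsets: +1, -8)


Time difference = UTC-8 - UTC+1 = -9 hours
New hour = (6 -9) mod 24
= -3 mod 24 = 21
Minutes unchanged → 21:02; -3 < 0 → previous day

21:02 (previous day)


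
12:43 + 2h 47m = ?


Start: 763 minutes from midnight
Add: 167 minutes
Total: 930 minutes
Hours: 930 ÷ 60 = 15 remainder 30

15:30


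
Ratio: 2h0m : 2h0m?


1:1 (1.00)

Duration 1: 120 minutes
Duration 2: 120 minutes
Ratio = 120:120
GCD = 120
Simplified = 1:1
As a decimal: 1/1 = 1.00


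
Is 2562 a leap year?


Rules: divisible by 4 AND (not by 100 OR by 400)
2562 ÷ 4 = 640 remainder 2 → not divisible by 4
Not divisible by 4 → not a leap year

No


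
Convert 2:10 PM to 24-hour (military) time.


Input: 2:10 PM
PM: 2 + 12 = 14

14:10


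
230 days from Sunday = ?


Start: Sunday (index 6)
(6 + 230) mod 7
= 236 mod 7
= 5
Index 5 → Saturday

Saturday


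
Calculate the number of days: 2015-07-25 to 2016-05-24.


From July 25, 2015 to May 24, 2016
Rest of July 2015: 31 - 25 = 6
Full months: August 31, September 30, October 31, November 30, December 31, January 31, February 2016 29, March 31, April 30
Days into May 2016: 24
Total = 6 + 31 + 30 + 31 + 30 + 31 + 31 + 29 + 31 + 30 + 24 = 304 days

304 days


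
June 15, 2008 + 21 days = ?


Start: June 15, 2008
Add 21 days
June 15 → July 1: 30 - 15 + 1 = 16 days (21 - 16 = 5 left)
July 1 + 5 = July 6, 2008

July 6, 2008


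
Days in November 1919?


Month: November (month 11)
November has 30 days

30 days


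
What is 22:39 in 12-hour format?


Hour: 22
22 - 12 = 10 → PM

10:39 PM


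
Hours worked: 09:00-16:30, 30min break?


7h 0m (420 minutes)

Total time = (16×60+30) - (9×60+0)
= 990 - 540 = 450 min
Minus break: 450 - 30 = 420 min
= 7h 0m
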